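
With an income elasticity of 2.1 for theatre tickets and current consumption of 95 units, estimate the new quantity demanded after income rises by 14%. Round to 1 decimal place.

%ΔQ ≈ η × %ΔI = 2.1 × 14% = 29.4%.
New Q ≈ 95 × (1 + 0.294) = 122.9.

122.9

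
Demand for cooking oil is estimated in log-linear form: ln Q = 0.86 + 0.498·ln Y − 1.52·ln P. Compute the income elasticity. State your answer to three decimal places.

0.498

In a log-linear demand, the coefficient on ln Y is the income elasticity.
So η = 0.498.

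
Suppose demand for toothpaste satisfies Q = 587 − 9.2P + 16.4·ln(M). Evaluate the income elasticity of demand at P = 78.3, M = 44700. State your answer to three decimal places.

0.388

At P = 78.3, M = 44700: Q = 42.247.
Holding P constant, ∂Q/∂M = 16.4/M = 0.00036689.
η_M = (∂Q/∂M)·(M/Q) = 0.00036689 × (44700/42.247) = 0.388.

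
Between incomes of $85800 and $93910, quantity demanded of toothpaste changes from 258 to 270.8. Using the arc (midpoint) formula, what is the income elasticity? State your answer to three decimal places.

0.536

ΔQ = 270.8 − 258 = 12.8; midpoint Q̄ = (258 + 270.8)/2 = 264.4.
ΔI = 93910 − 85800 = 8110; midpoint Ī = (85800 + 93910)/2 = 89855.
η = (ΔQ/Q̄) ÷ (ΔI/Ī) = (12.8/264.4) ÷ (8110/89855) = 0.536.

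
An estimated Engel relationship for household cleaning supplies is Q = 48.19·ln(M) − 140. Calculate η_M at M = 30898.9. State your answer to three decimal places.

0.135

At M = 30898.9: Q = 358.211.
dQ/dM = 48.19/M = 0.0015596 at this income.
η = (dQ/dM)·(M/Q) = 0.0015596 × (30898.9/358.211) = 0.135.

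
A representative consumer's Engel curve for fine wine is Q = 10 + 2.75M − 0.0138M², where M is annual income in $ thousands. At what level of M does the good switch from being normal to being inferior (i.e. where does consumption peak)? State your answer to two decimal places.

dQ/dM = 2.75 − 0.0276M.
The good is inferior where dQ/dM < 0. Setting dQ/dM = 0 gives M = 2.75 / 0.0276 = 99.64.

99.64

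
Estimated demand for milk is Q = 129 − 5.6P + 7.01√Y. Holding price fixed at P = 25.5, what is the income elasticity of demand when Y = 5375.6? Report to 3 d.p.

At P = 25.5, Y = 5375.6: Q = 500.163.
Holding P constant, ∂Q/∂Y = 7.01/(2√Y) = 0.0478051.
η_Y = (∂Q/∂Y)·(Y/Q) = 0.0478051 × (5375.6/500.163) = 0.514.

0.514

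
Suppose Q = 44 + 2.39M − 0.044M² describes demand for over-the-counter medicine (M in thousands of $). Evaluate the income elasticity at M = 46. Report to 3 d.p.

-1.254

At M = 46: Q = 60.8360.
dQ/dM = 2.39 − 0.088M = -1.65800.
η = (dQ/dM)·(M/Q) = -1.65800 × (46/60.8360) = -1.254.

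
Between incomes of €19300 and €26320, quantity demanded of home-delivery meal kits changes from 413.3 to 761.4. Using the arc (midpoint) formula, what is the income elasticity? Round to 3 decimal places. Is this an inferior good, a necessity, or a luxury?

ΔQ = 761.4 − 413.3 = 348.1; midpoint Q̄ = (413.3 + 761.4)/2 = 587.35.
ΔI = 26320 − 19300 = 7020; midpoint Ī = (19300 + 26320)/2 = 22810.
η = (ΔQ/Q̄) ÷ (ΔI/Ī) = (348.1/587.35) ÷ (7020/22810) = 1.926.
η > 1 ⇒ luxury.

1.926 (luxury)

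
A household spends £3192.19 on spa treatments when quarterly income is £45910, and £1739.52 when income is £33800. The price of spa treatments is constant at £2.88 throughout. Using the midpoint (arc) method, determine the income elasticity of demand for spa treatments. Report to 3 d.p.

With a constant price, Q₁ = 3192.19/2.88 = 1108.399 and Q₂ = 1739.52/2.88 = 604.000 (equivalently, work directly with expenditure since P cancels).
Midpoint %ΔQ = (1739.52 − 3192.19)/2465.86 = -0.58911; midpoint %ΔI = (33800 − 45910)/39855 = -0.30385.
η = -0.58911 / -0.30385 = 1.939.

1.939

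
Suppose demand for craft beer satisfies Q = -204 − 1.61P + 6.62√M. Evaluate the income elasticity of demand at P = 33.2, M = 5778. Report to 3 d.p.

1.024

At P = 33.2, M = 5778: Q = 245.755.
Holding P constant, ∂Q/∂M = 6.62/(2√M) = 0.0435451.
η_M = (∂Q/∂M)·(M/Q) = 0.0435451 × (5778/245.755) = 1.024.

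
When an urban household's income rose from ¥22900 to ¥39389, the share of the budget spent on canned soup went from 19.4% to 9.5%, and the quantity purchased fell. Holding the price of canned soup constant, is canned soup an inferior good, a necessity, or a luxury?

inferior good

Quantity demanded falls as income rises, so η < 0.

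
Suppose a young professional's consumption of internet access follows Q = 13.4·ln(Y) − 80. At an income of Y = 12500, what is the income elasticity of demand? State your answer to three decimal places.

At Y = 12500: Q = 46.409.
dQ/dY = 13.4/Y = 0.001072 at this income.
η = (dQ/dY)·(Y/Q) = 0.001072 × (12500/46.409) = 0.289.

0.289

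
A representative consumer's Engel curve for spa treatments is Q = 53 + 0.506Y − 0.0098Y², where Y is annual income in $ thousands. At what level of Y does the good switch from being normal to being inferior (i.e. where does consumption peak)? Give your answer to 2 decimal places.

25.82

dQ/dY = 0.506 − 0.0196Y.
The good is inferior where dQ/dY < 0. Setting dQ/dY = 0 gives Y = 0.506 / 0.0196 = 25.82.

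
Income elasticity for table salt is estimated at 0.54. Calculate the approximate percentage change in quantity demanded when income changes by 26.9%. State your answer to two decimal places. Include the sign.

%ΔQ ≈ η × %ΔI = 0.54 × 26.9% = 14.53%.

14.53%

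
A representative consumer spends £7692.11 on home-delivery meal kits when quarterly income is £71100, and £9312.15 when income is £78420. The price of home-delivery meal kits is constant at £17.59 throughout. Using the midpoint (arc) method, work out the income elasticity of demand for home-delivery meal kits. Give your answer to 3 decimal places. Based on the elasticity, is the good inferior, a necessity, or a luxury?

1.946 (luxury)

With a constant price, Q₁ = 7692.11/17.59 = 437.300 and Q₂ = 9312.15/17.59 = 529.400 (equivalently, work directly with expenditure since P cancels).
Midpoint %ΔQ = (9312.15 − 7692.11)/8502.13 = 0.19055; midpoint %ΔI = (78420 − 71100)/74760 = 0.09791.
η = 0.19055 / 0.09791 = 1.946.
η > 1 ⇒ luxury.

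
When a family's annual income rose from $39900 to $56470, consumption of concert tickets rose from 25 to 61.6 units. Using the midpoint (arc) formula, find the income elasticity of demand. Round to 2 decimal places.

ΔQ = 61.6 − 25 = 36.6; midpoint Q̄ = (25 + 61.6)/2 = 43.3.
ΔI = 56470 − 39900 = 16570; midpoint Ī = (39900 + 56470)/2 = 48185.
η = (ΔQ/Q̄) ÷ (ΔI/Ī) = (36.6/43.3) ÷ (16570/48185) = 2.46.

2.46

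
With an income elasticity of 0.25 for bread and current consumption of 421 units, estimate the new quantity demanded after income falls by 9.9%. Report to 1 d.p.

%ΔQ ≈ η × %ΔI = 0.25 × (-9.9%) = -2.475%.
New Q ≈ 421 × (1 − 0.02475) = 410.6.

410.6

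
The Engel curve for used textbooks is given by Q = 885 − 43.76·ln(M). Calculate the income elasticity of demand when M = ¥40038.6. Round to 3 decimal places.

-0.104

At M = 40038.6: Q = 421.249.
dQ/dM = -43.76/M = -0.00109295 at this income.
η = (dQ/dM)·(M/Q) = -0.00109295 × (40038.6/421.249) = -0.104.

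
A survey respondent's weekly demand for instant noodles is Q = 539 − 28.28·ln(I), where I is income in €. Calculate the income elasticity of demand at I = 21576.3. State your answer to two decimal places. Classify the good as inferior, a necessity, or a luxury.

-0.11 (inferior good)

At I = 21576.3: Q = 256.784.
dQ/dI = -28.28/I = -0.0013107 at this income.
η = (dQ/dI)·(I/Q) = -0.0013107 × (21576.3/256.784) = -0.11.
Since η < 0, the good is an inferior good.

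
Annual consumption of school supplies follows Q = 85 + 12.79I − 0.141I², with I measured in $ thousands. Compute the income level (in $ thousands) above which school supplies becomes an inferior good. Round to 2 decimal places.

45.35

dQ/dI = 12.79 − 0.282I.
The good is inferior where dQ/dI < 0. Setting dQ/dI = 0 gives I = 12.79 / 0.282 = 45.35.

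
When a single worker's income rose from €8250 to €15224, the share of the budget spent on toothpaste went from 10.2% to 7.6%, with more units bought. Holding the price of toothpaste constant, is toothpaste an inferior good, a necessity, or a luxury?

Quantity rises but the budget share falls as income rises, so 0 < η < 1.

necessity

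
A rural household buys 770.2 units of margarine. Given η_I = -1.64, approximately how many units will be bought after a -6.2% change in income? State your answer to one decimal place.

%ΔQ ≈ η × %ΔI = -1.64 × (-6.2%) = 10.168%.
New Q ≈ 770.2 × (1 + 0.10168) = 848.5.

848.5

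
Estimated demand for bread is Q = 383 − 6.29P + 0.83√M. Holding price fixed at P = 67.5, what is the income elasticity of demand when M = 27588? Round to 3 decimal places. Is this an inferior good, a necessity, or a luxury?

At P = 67.5, M = 27588: Q = 96.285.
Holding P constant, ∂Q/∂M = 0.83/(2√M) = 0.00249855.
η_M = (∂Q/∂M)·(M/Q) = 0.00249855 × (27588/96.285) = 0.716.
Since 0 < η < 1, this is a necessity.

0.716 (necessity)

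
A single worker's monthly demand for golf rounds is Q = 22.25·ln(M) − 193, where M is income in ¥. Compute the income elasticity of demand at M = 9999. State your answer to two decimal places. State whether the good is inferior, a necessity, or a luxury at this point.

At M = 9999: Q = 11.928.
dQ/dM = 22.25/M = 0.00222522 at this income.
η = (dQ/dM)·(M/Q) = 0.00222522 × (9999/11.928) = 1.87.
Since η > 1, the good is a luxury.

1.87 (luxury)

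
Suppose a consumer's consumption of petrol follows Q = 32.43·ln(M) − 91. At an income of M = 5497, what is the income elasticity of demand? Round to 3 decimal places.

0.172

At M = 5497: Q = 188.286.
dQ/dM = 32.43/M = 0.00589958 at this income.
η = (dQ/dM)·(M/Q) = 0.00589958 × (5497/188.286) = 0.172.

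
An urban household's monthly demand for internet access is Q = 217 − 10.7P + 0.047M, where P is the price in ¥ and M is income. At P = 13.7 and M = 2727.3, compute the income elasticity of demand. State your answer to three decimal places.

At P = 13.7, M = 2727.3: Q = 198.593.
Holding P constant, ∂Q/∂M = 0.047.
η_M = (∂Q/∂M)·(M/Q) = 0.047 × (2727.3/198.593) = 0.645.

0.645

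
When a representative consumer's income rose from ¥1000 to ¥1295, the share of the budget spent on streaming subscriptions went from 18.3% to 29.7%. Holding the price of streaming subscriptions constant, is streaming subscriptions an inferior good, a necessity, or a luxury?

The budget share rises as income rises, so η > 1.

luxury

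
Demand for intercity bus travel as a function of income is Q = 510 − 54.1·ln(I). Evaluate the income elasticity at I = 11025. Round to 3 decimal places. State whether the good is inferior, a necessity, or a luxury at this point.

-8.399 (inferior good)

At I = 11025: Q = 6.441.
dQ/dI = -54.1/I = -0.00490703 at this income.
η = (dQ/dI)·(I/Q) = -0.00490703 × (11025/6.441) = -8.399.
Since η < 0, the good is an inferior good.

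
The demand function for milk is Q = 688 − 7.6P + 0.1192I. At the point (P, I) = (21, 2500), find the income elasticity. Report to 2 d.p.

0.36

At P = 21, I = 2500: Q = 826.400.
Holding P constant, ∂Q/∂I = 0.1192.
η_I = (∂Q/∂I)·(I/Q) = 0.1192 × (2500/826.400) = 0.36.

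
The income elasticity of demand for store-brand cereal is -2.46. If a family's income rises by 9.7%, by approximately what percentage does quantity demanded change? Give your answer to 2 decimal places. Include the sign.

%ΔQ ≈ η × %ΔI = -2.46 × 9.7% = -23.86%.

-23.86%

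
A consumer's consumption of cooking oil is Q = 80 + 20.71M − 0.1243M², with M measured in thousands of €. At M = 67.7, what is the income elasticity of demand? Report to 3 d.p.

0.288

At M = 67.7: Q = 912.3641.
dQ/dM = 20.71 − 0.2486M = 3.87978.
η = (dQ/dM)·(M/Q) = 3.87978 × (67.7/912.3641) = 0.288.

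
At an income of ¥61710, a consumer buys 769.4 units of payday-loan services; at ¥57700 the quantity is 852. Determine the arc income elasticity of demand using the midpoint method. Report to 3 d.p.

ΔQ = 852 − 769.4 = 82.6; midpoint Q̄ = (769.4 + 852)/2 = 810.7.
ΔI = 57700 − 61710 = -4010; midpoint Ī = (61710 + 57700)/2 = 59705.
η = (ΔQ/Q̄) ÷ (ΔI/Ī) = (82.6/810.7) ÷ (-4010/59705) = -1.517.

-1.517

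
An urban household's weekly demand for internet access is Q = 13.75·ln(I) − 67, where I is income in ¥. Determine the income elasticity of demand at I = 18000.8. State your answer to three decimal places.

At I = 18000.8: Q = 67.725.
dQ/dI = 13.75/I = 0.000763855 at this income.
η = (dQ/dI)·(I/Q) = 0.000763855 × (18000.8/67.725) = 0.203.

0.203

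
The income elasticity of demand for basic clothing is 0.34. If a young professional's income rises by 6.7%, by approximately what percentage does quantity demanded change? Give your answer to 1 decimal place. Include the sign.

2.3%

%ΔQ ≈ η × %ΔI = 0.34 × 6.7% = 2.3%.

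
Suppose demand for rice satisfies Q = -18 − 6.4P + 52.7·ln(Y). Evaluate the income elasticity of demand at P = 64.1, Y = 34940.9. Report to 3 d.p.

0.428

At P = 64.1, Y = 34940.9: Q = 123.076.
Holding P constant, ∂Q/∂Y = 52.7/Y = 0.00150826.
η_Y = (∂Q/∂Y)·(Y/Q) = 0.00150826 × (34940.9/123.076) = 0.428.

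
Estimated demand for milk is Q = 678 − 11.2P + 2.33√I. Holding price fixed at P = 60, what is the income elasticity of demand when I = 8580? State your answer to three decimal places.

0.486

At P = 60, I = 8580: Q = 221.824.
Holding P constant, ∂Q/∂I = 2.33/(2√I) = 0.0125772.
η_I = (∂Q/∂I)·(I/Q) = 0.0125772 × (8580/221.824) = 0.486.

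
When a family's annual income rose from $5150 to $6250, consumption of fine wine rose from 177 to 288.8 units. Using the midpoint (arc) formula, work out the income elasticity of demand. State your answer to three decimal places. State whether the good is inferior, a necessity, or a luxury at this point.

2.487 (luxury)

ΔQ = 288.8 − 177 = 111.8; midpoint Q̄ = (177 + 288.8)/2 = 232.9.
ΔI = 6250 − 5150 = 1100; midpoint Ī = (5150 + 6250)/2 = 5700.
η = (ΔQ/Q̄) ÷ (ΔI/Ī) = (111.8/232.9) ÷ (1100/5700) = 2.487.
η > 1 ⇒ luxury.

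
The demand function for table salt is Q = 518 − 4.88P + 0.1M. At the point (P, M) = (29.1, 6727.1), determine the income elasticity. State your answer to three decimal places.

At P = 29.1, M = 6727.1: Q = 1048.702.
Holding P constant, ∂Q/∂M = 0.1.
η_M = (∂Q/∂M)·(M/Q) = 0.1 × (6727.1/1048.702) = 0.641.

0.641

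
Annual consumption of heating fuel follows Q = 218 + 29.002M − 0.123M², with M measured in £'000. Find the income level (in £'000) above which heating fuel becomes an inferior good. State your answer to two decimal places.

117.89

dQ/dM = 29.002 − 0.246M.
The good is inferior where dQ/dM < 0. Setting dQ/dM = 0 gives M = 29.002 / 0.246 = 117.89.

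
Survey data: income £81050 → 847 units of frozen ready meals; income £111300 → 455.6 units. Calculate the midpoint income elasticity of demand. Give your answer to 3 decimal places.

-1.911

ΔQ = 455.6 − 847 = -391.4; midpoint Q̄ = (847 + 455.6)/2 = 651.3.
ΔI = 111300 − 81050 = 30250; midpoint Ī = (81050 + 111300)/2 = 96175.
η = (ΔQ/Q̄) ÷ (ΔI/Ī) = (-391.4/651.3) ÷ (30250/96175) = -1.911.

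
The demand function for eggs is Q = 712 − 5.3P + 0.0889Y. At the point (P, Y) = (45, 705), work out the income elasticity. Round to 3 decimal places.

0.117

At P = 45, Y = 705: Q = 536.175.
Holding P constant, ∂Q/∂Y = 0.0889.
η_Y = (∂Q/∂Y)·(Y/Q) = 0.0889 × (705/536.175) = 0.117.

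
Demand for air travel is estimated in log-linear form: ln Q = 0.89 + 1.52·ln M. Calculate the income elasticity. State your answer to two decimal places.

In a log-linear demand, the coefficient on ln M is the income elasticity.
So η = 1.52.

1.52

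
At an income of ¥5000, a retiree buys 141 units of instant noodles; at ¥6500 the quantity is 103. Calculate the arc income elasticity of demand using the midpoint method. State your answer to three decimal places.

-1.194

ΔQ = 103 − 141 = -38; midpoint Q̄ = (141 + 103)/2 = 122.
ΔI = 6500 − 5000 = 1500; midpoint Ī = (5000 + 6500)/2 = 5750.
η = (ΔQ/Q̄) ÷ (ΔI/Ī) = (-38/122) ÷ (1500/5750) = -1.194.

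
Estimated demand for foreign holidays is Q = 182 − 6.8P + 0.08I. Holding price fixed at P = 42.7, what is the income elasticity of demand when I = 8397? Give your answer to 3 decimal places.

1.192

At P = 42.7, I = 8397: Q = 563.400.
Holding P constant, ∂Q/∂I = 0.08.
η_I = (∂Q/∂I)·(I/Q) = 0.08 × (8397/563.400) = 1.192.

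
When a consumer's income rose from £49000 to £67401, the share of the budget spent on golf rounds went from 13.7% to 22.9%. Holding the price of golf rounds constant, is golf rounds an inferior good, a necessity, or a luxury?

luxury

The budget share rises as income rises, so η > 1.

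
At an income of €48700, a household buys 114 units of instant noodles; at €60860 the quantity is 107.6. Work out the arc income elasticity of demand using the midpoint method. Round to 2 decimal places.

ΔQ = 107.6 − 114 = -6.4; midpoint Q̄ = (114 + 107.6)/2 = 110.8.
ΔI = 60860 − 48700 = 12160; midpoint Ī = (48700 + 60860)/2 = 54780.
η = (ΔQ/Q̄) ÷ (ΔI/Ī) = (-6.4/110.8) ÷ (12160/54780) = -0.26.

-0.26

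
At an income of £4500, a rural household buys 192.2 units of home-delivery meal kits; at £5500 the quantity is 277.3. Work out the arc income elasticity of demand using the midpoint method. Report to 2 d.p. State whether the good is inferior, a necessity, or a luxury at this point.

ΔQ = 277.3 − 192.2 = 85.1; midpoint Q̄ = (192.2 + 277.3)/2 = 234.75.
ΔI = 5500 − 4500 = 1000; midpoint Ī = (4500 + 5500)/2 = 5000.
η = (ΔQ/Q̄) ÷ (ΔI/Ī) = (85.1/234.75) ÷ (1000/5000) = 1.81.
η > 1 ⇒ luxury.

1.81 (luxury)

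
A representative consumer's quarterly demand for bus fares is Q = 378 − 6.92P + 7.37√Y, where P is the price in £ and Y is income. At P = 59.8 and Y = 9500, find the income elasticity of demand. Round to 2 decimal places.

At P = 59.8, Y = 9500: Q = 682.523.
Holding P constant, ∂Q/∂Y = 7.37/(2√Y) = 0.0378073.
η_Y = (∂Q/∂Y)·(Y/Q) = 0.0378073 × (9500/682.523) = 0.53.

0.53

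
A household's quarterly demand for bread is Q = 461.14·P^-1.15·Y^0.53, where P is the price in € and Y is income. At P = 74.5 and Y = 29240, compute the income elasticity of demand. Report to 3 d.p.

For a multiplicative demand Q = A·P^α·Y^β, the income elasticity is β everywhere.
Here β = 0.53, so η = 0.530.

0.530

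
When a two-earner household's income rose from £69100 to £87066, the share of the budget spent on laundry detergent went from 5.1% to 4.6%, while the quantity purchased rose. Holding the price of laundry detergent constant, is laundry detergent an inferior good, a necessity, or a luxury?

Quantity rises but the budget share falls as income rises, so 0 < η < 1.

necessity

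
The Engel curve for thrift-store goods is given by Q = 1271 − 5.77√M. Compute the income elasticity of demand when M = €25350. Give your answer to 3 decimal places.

At M = 25350: Q = 352.319.
dQ/dM = -5.77/(2√M) = -0.0181199 at this income.
η = (dQ/dM)·(M/Q) = -0.0181199 × (25350/352.319) = -1.304.

-1.304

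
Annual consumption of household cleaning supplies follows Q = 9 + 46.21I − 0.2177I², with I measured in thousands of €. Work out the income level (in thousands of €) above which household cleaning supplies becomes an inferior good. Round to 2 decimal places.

dQ/dI = 46.21 − 0.4354I.
The good is inferior where dQ/dI < 0. Setting dQ/dI = 0 gives I = 46.21 / 0.4354 = 106.13.

106.13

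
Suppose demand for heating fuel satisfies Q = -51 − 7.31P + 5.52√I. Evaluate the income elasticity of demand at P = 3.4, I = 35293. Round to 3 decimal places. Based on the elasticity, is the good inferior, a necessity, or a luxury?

0.539 (necessity)

At P = 3.4, I = 35293: Q = 961.157.
Holding P constant, ∂Q/∂I = 5.52/(2√I) = 0.0146915.
η_I = (∂Q/∂I)·(I/Q) = 0.0146915 × (35293/961.157) = 0.539.
Since 0 < η < 1, this is a necessity.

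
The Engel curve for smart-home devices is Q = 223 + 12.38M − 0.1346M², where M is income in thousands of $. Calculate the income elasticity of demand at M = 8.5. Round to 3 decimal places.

At M = 8.5: Q = 318.5052.
dQ/dM = 12.38 − 0.2692M = 10.09180.
η = (dQ/dM)·(M/Q) = 10.09180 × (8.5/318.5052) = 0.269.

0.269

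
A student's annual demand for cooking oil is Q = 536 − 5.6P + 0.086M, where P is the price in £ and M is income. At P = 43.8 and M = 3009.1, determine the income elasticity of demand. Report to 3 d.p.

At P = 43.8, M = 3009.1: Q = 549.503.
Holding P constant, ∂Q/∂M = 0.086.
η_M = (∂Q/∂M)·(M/Q) = 0.086 × (3009.1/549.503) = 0.471.

0.471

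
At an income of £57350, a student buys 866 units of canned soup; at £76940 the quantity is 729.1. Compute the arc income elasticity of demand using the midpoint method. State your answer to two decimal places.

ΔQ = 729.1 − 866 = -136.9; midpoint Q̄ = (866 + 729.1)/2 = 797.55.
ΔI = 76940 − 57350 = 19590; midpoint Ī = (57350 + 76940)/2 = 67145.
η = (ΔQ/Q̄) ÷ (ΔI/Ī) = (-136.9/797.55) ÷ (19590/67145) = -0.59.

-0.59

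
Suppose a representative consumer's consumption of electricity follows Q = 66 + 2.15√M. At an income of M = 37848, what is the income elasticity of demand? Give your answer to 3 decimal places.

0.432

At M = 37848: Q = 484.273.
dQ/dM = 2.15/(2√M) = 0.0055257 at this income.
η = (dQ/dM)·(M/Q) = 0.0055257 × (37848/484.273) = 0.432.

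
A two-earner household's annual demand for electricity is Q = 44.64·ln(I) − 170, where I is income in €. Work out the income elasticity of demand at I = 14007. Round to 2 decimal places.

At I = 14007: Q = 256.192.
dQ/dI = 44.64/I = 0.00318698 at this income.
η = (dQ/dI)·(I/Q) = 0.00318698 × (14007/256.192) = 0.17.

0.17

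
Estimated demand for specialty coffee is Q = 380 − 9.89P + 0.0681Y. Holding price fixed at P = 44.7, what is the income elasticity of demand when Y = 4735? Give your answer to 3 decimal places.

At P = 44.7, Y = 4735: Q = 260.370.
Holding P constant, ∂Q/∂Y = 0.0681.
η_Y = (∂Q/∂Y)·(Y/Q) = 0.0681 × (4735/260.370) = 1.238.

1.238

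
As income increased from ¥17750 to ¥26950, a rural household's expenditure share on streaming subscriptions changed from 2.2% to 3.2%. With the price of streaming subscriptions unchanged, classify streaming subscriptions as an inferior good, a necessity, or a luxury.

The budget share rises as income rises, so η > 1.

luxury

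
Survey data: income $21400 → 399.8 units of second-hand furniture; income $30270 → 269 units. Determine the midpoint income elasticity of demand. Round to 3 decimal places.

-1.139

ΔQ = 269 − 399.8 = -130.8; midpoint Q̄ = (399.8 + 269)/2 = 334.4.
ΔI = 30270 − 21400 = 8870; midpoint Ī = (21400 + 30270)/2 = 25835.
η = (ΔQ/Q̄) ÷ (ΔI/Ī) = (-130.8/334.4) ÷ (8870/25835) = -1.139.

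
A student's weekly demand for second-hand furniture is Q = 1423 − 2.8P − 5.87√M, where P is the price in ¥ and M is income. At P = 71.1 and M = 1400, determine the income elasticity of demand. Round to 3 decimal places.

-0.109

At P = 71.1, M = 1400: Q = 1004.285.
Holding P constant, ∂Q/∂M = -5.87/(2√M) = -0.0784412.
η_M = (∂Q/∂M)·(M/Q) = -0.0784412 × (1400/1004.285) = -0.109.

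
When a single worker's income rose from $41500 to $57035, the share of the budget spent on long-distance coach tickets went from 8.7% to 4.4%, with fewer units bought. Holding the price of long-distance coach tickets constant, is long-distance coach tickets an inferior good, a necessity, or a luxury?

inferior good

Quantity demanded falls as income rises, so η < 0.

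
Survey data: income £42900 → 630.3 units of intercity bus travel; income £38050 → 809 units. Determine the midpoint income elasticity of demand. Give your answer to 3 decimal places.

-2.072

ΔQ = 809 − 630.3 = 178.7; midpoint Q̄ = (630.3 + 809)/2 = 719.65.
ΔI = 38050 − 42900 = -4850; midpoint Ī = (42900 + 38050)/2 = 40475.
η = (ΔQ/Q̄) ÷ (ΔI/Ī) = (178.7/719.65) ÷ (-4850/40475) = -2.072.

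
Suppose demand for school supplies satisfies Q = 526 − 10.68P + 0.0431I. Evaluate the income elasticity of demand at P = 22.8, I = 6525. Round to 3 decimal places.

0.499

At P = 22.8, I = 6525: Q = 563.724.
Holding P constant, ∂Q/∂I = 0.0431.
η_I = (∂Q/∂I)·(I/Q) = 0.0431 × (6525/563.724) = 0.499.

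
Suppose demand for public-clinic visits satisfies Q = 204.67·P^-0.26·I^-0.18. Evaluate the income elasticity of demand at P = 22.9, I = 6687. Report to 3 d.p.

-0.180

For a multiplicative demand Q = A·P^α·I^β, the income elasticity is β everywhere.
Here β = -0.18, so η = -0.180.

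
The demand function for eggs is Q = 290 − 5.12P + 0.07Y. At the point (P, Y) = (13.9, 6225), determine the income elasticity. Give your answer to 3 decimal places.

0.666

At P = 13.9, Y = 6225: Q = 654.582.
Holding P constant, ∂Q/∂Y = 0.07.
η_Y = (∂Q/∂Y)·(Y/Q) = 0.07 × (6225/654.582) = 0.666.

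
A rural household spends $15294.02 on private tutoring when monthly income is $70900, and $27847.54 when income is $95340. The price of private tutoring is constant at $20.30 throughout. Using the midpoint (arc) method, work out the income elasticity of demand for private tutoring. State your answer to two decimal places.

1.98

With a constant price, Q₁ = 15294.02/20.30 = 753.400 and Q₂ = 27847.54/20.30 = 1371.800 (equivalently, work directly with expenditure since P cancels).
Midpoint %ΔQ = (27847.54 − 15294.02)/21570.78 = 0.58197; midpoint %ΔI = (95340 − 70900)/83120 = 0.29403.
η = 0.58197 / 0.29403 = 1.98.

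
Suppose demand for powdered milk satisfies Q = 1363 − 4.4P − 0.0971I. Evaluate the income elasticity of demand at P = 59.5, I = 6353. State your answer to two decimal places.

At P = 59.5, I = 6353: Q = 484.324.
Holding P constant, ∂Q/∂I = −0.0971.
η_I = (∂Q/∂I)·(I/Q) = -0.0971 × (6353/484.324) = -1.27.

-1.27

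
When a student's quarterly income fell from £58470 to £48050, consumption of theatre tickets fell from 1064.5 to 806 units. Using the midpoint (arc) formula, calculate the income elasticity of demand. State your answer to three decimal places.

1.413

ΔQ = 806 − 1064.5 = -258.5; midpoint Q̄ = (1064.5 + 806)/2 = 935.25.
ΔI = 48050 − 58470 = -10420; midpoint Ī = (58470 + 48050)/2 = 53260.
η = (ΔQ/Q̄) ÷ (ΔI/Ī) = (-258.5/935.25) ÷ (-10420/53260) = 1.413.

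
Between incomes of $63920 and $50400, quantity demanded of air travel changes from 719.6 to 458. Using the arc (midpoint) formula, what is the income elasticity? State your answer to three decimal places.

1.878

ΔQ = 458 − 719.6 = -261.6; midpoint Q̄ = (719.6 + 458)/2 = 588.8.
ΔI = 50400 − 63920 = -13520; midpoint Ī = (63920 + 50400)/2 = 57160.
η = (ΔQ/Q̄) ÷ (ΔI/Ī) = (-261.6/588.8) ÷ (-13520/57160) = 1.878.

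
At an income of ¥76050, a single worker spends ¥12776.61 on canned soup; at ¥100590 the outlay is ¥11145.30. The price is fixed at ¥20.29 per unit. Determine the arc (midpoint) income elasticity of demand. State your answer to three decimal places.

With a constant price, Q₁ = 12776.61/20.29 = 629.700 and Q₂ = 11145.30/20.29 = 549.300 (equivalently, work directly with expenditure since P cancels).
Midpoint %ΔQ = (11145.30 − 12776.61)/11960.96 = -0.13639; midpoint %ΔI = (100590 − 76050)/88320 = 0.27785.
η = -0.13639 / 0.27785 = -0.491.

-0.491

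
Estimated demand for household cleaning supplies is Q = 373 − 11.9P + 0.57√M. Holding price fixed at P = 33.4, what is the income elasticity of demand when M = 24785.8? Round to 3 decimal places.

0.687

At P = 33.4, M = 24785.8: Q = 65.278.
Holding P constant, ∂Q/∂M = 0.57/(2√M) = 0.00181027.
η_M = (∂Q/∂M)·(M/Q) = 0.00181027 × (24785.8/65.278) = 0.687.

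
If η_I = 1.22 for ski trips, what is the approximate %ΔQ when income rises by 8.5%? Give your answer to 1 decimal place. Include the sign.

%ΔQ ≈ η × %ΔI = 1.22 × 8.5% = 10.4%.

10.4%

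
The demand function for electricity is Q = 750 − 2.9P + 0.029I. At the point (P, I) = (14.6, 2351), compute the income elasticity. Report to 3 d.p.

0.088

At P = 14.6, I = 2351: Q = 775.839.
Holding P constant, ∂Q/∂I = 0.029.
η_I = (∂Q/∂I)·(I/Q) = 0.029 × (2351/775.839) = 0.088.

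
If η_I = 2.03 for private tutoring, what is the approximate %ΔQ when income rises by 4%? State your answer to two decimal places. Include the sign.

8.12%

%ΔQ ≈ η × %ΔI = 2.03 × 4% = 8.12%.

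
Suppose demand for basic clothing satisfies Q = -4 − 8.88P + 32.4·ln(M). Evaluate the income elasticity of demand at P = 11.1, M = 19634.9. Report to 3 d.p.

0.149

At P = 11.1, M = 19634.9: Q = 217.708.
Holding P constant, ∂Q/∂M = 32.4/M = 0.00165012.
η_M = (∂Q/∂M)·(M/Q) = 0.00165012 × (19634.9/217.708) = 0.149.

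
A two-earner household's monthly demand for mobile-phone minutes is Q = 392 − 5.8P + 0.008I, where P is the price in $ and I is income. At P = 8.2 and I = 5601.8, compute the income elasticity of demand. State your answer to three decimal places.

0.115

At P = 8.2, I = 5601.8: Q = 389.254.
Holding P constant, ∂Q/∂I = 0.008.
η_I = (∂Q/∂I)·(I/Q) = 0.008 × (5601.8/389.254) = 0.115.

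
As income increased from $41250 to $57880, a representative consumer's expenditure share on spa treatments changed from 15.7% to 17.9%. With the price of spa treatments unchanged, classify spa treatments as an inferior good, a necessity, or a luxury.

luxury

The budget share rises as income rises, so η > 1.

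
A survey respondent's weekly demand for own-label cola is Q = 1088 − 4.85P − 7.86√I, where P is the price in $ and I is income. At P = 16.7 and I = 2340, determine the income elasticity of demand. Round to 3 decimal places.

-0.303

At P = 16.7, I = 2340: Q = 626.789.
Holding P constant, ∂Q/∂I = -7.86/(2√I) = -0.0812428.
η_I = (∂Q/∂I)·(I/Q) = -0.0812428 × (2340/626.789) = -0.303.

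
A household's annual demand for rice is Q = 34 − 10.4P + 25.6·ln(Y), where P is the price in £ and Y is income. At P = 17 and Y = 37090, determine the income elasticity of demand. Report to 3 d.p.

0.202

At P = 17, Y = 37090: Q = 126.540.
Holding P constant, ∂Q/∂Y = 25.6/Y = 0.000690213.
η_Y = (∂Q/∂Y)·(Y/Q) = 0.000690213 × (37090/126.540) = 0.202.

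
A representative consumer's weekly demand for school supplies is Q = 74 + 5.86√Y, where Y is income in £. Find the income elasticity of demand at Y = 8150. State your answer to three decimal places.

At Y = 8150: Q = 603.025.
dQ/dY = 5.86/(2√Y) = 0.0324555 at this income.
η = (dQ/dY)·(Y/Q) = 0.0324555 × (8150/603.025) = 0.439.

0.439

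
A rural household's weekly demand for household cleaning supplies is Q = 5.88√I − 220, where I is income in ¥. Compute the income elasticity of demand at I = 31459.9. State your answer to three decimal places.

0.634

At I = 31459.9: Q = 822.932.
dQ/dI = 5.88/(2√I) = 0.0165756 at this income.
η = (dQ/dI)·(I/Q) = 0.0165756 × (31459.9/822.932) = 0.634.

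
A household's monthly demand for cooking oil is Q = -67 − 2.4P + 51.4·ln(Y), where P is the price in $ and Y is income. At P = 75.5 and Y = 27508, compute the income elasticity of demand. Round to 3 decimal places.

At P = 75.5, Y = 27508: Q = 277.223.
Holding P constant, ∂Q/∂Y = 51.4/Y = 0.00186855.
η_Y = (∂Q/∂Y)·(Y/Q) = 0.00186855 × (27508/277.223) = 0.185.

0.185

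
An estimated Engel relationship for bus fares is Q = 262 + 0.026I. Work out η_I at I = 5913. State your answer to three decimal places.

0.370

At I = 5913: Q = 415.738.
dQ/dI = 0.026.
η = (dQ/dI)·(I/Q) = 0.026 × (5913/415.738) = 0.370.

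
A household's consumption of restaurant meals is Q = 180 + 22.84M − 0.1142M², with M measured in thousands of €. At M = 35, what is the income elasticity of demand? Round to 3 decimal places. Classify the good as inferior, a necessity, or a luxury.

0.619 (necessity)

At M = 35: Q = 839.5050.
dQ/dM = 22.84 − 0.2284M = 14.84600.
η = (dQ/dM)·(M/Q) = 14.84600 × (35/839.5050) = 0.619.
0 < η < 1 ⇒ necessity.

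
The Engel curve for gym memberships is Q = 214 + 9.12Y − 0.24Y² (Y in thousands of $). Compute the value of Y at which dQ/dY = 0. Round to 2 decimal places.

dQ/dY = 9.12 − 0.48Y.
The good is inferior where dQ/dY < 0. Setting dQ/dY = 0 gives Y = 9.12 / 0.48 = 19.00.

19.00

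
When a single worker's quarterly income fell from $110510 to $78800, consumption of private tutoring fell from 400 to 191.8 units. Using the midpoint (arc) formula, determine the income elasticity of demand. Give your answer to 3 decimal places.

2.100

ΔQ = 191.8 − 400 = -208.2; midpoint Q̄ = (400 + 191.8)/2 = 295.9.
ΔI = 78800 − 110510 = -31710; midpoint Ī = (110510 + 78800)/2 = 94655.
η = (ΔQ/Q̄) ÷ (ΔI/Ī) = (-208.2/295.9) ÷ (-31710/94655) = 2.100.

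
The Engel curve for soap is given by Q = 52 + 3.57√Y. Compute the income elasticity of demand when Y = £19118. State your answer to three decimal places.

0.452

At Y = 19118: Q = 545.616.
dQ/dY = 3.57/(2√Y) = 0.0129097 at this income.
η = (dQ/dY)·(Y/Q) = 0.0129097 × (19118/545.616) = 0.452.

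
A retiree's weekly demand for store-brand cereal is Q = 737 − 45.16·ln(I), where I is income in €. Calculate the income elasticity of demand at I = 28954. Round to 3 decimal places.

At I = 28954: Q = 273.050.
dQ/dI = -45.16/I = -0.00155972 at this income.
η = (dQ/dI)·(I/Q) = -0.00155972 × (28954/273.050) = -0.165.

-0.165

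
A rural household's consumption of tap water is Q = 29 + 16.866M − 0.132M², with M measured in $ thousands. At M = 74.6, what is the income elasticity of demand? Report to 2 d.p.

At M = 74.6: Q = 552.6025.
dQ/dM = 16.866 − 0.264M = -2.82840.
η = (dQ/dM)·(M/Q) = -2.82840 × (74.6/552.6025) = -0.38.

-0.38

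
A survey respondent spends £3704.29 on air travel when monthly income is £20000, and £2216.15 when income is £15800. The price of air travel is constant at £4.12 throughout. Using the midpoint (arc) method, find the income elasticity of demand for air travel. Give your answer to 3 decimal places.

2.143

With a constant price, Q₁ = 3704.29/4.12 = 899.100 and Q₂ = 2216.15/4.12 = 537.900 (equivalently, work directly with expenditure since P cancels).
Midpoint %ΔQ = (2216.15 − 3704.29)/2960.22 = -0.50271; midpoint %ΔI = (15800 − 20000)/17900 = -0.23464.
η = -0.50271 / -0.23464 = 2.143.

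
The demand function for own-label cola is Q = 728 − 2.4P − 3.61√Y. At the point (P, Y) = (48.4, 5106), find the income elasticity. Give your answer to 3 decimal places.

-0.364

At P = 48.4, Y = 5106: Q = 353.883.
Holding P constant, ∂Q/∂Y = -3.61/(2√Y) = -0.0252602.
η_Y = (∂Q/∂Y)·(Y/Q) = -0.0252602 × (5106/353.883) = -0.364.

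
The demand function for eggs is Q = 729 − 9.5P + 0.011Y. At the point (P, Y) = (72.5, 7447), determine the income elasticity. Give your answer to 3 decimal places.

At P = 72.5, Y = 7447: Q = 122.167.
Holding P constant, ∂Q/∂Y = 0.011.
η_Y = (∂Q/∂Y)·(Y/Q) = 0.011 × (7447/122.167) = 0.671.

0.671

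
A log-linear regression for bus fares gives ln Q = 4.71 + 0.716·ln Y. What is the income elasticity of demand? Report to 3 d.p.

In a log-linear demand, the coefficient on ln Y is the income elasticity.
So η = 0.716.

0.716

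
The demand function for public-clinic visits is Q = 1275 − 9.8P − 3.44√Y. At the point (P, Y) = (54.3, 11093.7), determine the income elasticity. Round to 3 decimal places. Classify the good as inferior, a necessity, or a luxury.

At P = 54.3, Y = 11093.7: Q = 380.536.
Holding P constant, ∂Q/∂Y = -3.44/(2√Y) = -0.0163302.
η_Y = (∂Q/∂Y)·(Y/Q) = -0.0163302 × (11093.7/380.536) = -0.476.
Since η < 0, this is an inferior good.

-0.476 (inferior good)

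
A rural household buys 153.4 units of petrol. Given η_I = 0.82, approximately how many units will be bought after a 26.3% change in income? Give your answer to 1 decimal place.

186.5

%ΔQ ≈ η × %ΔI = 0.82 × 26.3% = 21.566%.
New Q ≈ 153.4 × (1 + 0.21566) = 186.5.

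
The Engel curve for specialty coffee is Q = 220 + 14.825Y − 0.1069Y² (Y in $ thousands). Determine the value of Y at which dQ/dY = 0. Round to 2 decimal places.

dQ/dY = 14.825 − 0.2138Y.
The good is inferior where dQ/dY < 0. Setting dQ/dY = 0 gives Y = 14.825 / 0.2138 = 69.34.

69.34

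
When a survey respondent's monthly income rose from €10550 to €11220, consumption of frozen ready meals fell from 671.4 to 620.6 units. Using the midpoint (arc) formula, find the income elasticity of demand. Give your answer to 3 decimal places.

ΔQ = 620.6 − 671.4 = -50.8; midpoint Q̄ = (671.4 + 620.6)/2 = 646.
ΔI = 11220 − 10550 = 670; midpoint Ī = (10550 + 11220)/2 = 10885.
η = (ΔQ/Q̄) ÷ (ΔI/Ī) = (-50.8/646) ÷ (670/10885) = -1.278.

-1.278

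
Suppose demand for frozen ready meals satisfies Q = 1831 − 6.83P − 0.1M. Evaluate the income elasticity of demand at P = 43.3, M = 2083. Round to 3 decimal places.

At P = 43.3, M = 2083: Q = 1326.961.
Holding P constant, ∂Q/∂M = −0.1.
η_M = (∂Q/∂M)·(M/Q) = -0.1 × (2083/1326.961) = -0.157.

-0.157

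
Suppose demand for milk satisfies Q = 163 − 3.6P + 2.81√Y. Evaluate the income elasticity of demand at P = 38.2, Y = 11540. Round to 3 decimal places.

At P = 38.2, Y = 11540: Q = 327.343.
Holding P constant, ∂Q/∂Y = 2.81/(2√Y) = 0.013079.
η_Y = (∂Q/∂Y)·(Y/Q) = 0.013079 × (11540/327.343) = 0.461.

0.461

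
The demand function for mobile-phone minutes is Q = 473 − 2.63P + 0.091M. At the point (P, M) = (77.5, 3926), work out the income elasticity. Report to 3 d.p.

0.570

At P = 77.5, M = 3926: Q = 626.441.
Holding P constant, ∂Q/∂M = 0.091.
η_M = (∂Q/∂M)·(M/Q) = 0.091 × (3926/626.441) = 0.570.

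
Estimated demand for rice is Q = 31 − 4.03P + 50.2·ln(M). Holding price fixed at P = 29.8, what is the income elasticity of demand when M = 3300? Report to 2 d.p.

At P = 29.8, M = 3300: Q = 317.610.
Holding P constant, ∂Q/∂M = 50.2/M = 0.0152121.
η_M = (∂Q/∂M)·(M/Q) = 0.0152121 × (3300/317.610) = 0.16.

0.16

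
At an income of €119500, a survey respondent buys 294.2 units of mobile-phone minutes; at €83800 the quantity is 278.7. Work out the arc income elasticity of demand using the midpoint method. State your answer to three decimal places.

0.154

ΔQ = 278.7 − 294.2 = -15.5; midpoint Q̄ = (294.2 + 278.7)/2 = 286.45.
ΔI = 83800 − 119500 = -35700; midpoint Ī = (119500 + 83800)/2 = 101650.
η = (ΔQ/Q̄) ÷ (ΔI/Ī) = (-15.5/286.45) ÷ (-35700/101650) = 0.154.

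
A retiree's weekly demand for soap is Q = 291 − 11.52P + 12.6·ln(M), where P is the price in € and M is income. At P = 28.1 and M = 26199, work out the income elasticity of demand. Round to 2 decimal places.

0.13

At P = 28.1, M = 26199: Q = 95.474.
Holding P constant, ∂Q/∂M = 12.6/M = 0.000480934.
η_M = (∂Q/∂M)·(M/Q) = 0.000480934 × (26199/95.474) = 0.13.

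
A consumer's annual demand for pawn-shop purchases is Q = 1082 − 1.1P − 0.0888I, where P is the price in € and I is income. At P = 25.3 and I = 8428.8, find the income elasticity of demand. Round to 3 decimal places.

-2.448

At P = 25.3, I = 8428.8: Q = 305.693.
Holding P constant, ∂Q/∂I = −0.0888.
η_I = (∂Q/∂I)·(I/Q) = -0.0888 × (8428.8/305.693) = -2.448.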